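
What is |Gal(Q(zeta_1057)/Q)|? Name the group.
|Gal(Q(zeta_1057)/Q)| = phi(1057) = 900; group ≅ (Z/1057Z)^* ≅ Z/6Z × Z/150Z

The n-th cyclotomic polynomial Φ_1057(x) is the minimal polynomial of zeta_1057 over Q and has degree phi(1057) = 900. So Q(zeta_1057) is a degree-900 Galois extension with Galois group (Z/1057Z)^*. By CRT, (Z/1057Z)^* ≅ (Z/7Z)^* × (Z/151Z)^*. Each prime-power unit group is (Z/7Z)^* ≅ Z/6Z; (Z/151Z)^* ≅ Z/150Z. Hence Gal(Q(zeta_1057)/Q) ≅ Z/6Z × Z/150Z.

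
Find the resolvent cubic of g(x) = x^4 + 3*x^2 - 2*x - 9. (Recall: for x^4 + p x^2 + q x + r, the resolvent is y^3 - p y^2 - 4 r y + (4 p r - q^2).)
h(y) = y^3 - 3*y^2 + 36*y - 112

Identify coefficients: p = 3, q = -2, r = -9.
Plug into h(y) = y^3 - p y^2 - 4 r y + (4 p r - q^2):
  h(y) = y^3 - (3) y^2 - 4*(-9) y + (4*(3)*(-9) - (-2)^2)
       = y^3 + (-3) y^2 + (36) y + (-112).
Simplifying: h(y) = y^3 - 3*y^2 + 36*y - 112.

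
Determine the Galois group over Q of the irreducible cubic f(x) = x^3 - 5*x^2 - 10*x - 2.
Gal(K/Q) = S_3 (symmetric group of order 6)

Compute the discriminant of x^3 + (-5)*x^2 + (-10)*x + (-2): Δ = 3592. Since Δ is not a rational square, the Galois group is not contained in A_3; it must be the full S_3 (irreducibility of the cubic rules out anything smaller).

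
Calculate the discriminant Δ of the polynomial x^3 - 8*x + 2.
Δ = 1940

For a depressed cubic x^3 + p x + q the discriminant is Δ = -4 p^3 - 27 q^2 = -4*(-8)^3 - 27*(2)^2 = 2048 - 108 = 1940.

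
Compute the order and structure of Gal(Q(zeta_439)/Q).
|Gal(Q(zeta_439)/Q)| = phi(439) = 438; group ≅ (Z/439Z)^* ≅ Z/438Z

The n-th cyclotomic polynomial Φ_439(x) is the minimal polynomial of zeta_439 over Q and has degree phi(439) = 438. So Q(zeta_439) is a degree-438 Galois extension with Galois group (Z/439Z)^*. (Z/439Z)^* is cyclic since 439 is an odd prime power (or 4). Hence Gal(Q(zeta_439)/Q) ≅ Z/438Z.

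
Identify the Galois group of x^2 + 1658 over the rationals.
Gal(K/Q) = Z/2Z (cyclic of order 2)

x^2 + 1658 is irreducible over Q since -1658 is not a rational square. The splitting field Q(sqrt(-1658)) has degree 2 over Q, and its unique nontrivial automorphism is sqrt(-1658) ↦ -sqrt(-1658). Hence Gal(Q(sqrt(-1658))/Q) = Z/2Z.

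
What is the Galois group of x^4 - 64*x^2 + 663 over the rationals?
Gal(K/Q) = V_4 (Klein four-group, Z/2Z × Z/2Z)

f factors as (x^2 - 13)(x^2 - 51), so the splitting field is K = Q(sqrt(13), sqrt(51)). The elements 13, 51, 663 are all non-squares in Q, so sqrt(13) and sqrt(51) generate independent quadratic extensions. Thus [K:Q] = 4 and Gal(K/Q) is generated by the two order-2 automorphisms sqrt(13) ↦ -sqrt(13) and sqrt(51) ↦ -sqrt(51), giving V_4.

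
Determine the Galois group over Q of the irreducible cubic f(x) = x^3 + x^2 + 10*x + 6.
Gal(K/Q) = S_3 (symmetric group of order 6)

Compute the discriminant of x^3 + (1)*x^2 + (10)*x + (6): Δ = -3816. Since Δ is not a rational square, the Galois group is not contained in A_3; it must be the full S_3 (irreducibility of the cubic rules out anything smaller).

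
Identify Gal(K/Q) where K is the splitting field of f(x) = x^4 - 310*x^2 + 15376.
Gal(K/Q) = Z/2Z (cyclic of order 2)

f factors as (x^2 - 248)(x^2 - 62), so the splitting field is K = Q(sqrt(248), sqrt(62)). The squarefree part of 248 is 62 and the squarefree part of 62 is also 62, so sqrt(248) and sqrt(62) are both rational multiples of sqrt(62). Hence Q(sqrt(248)) = Q(sqrt(62)) = Q(sqrt(62)), and the splitting field collapses to a single degree-2 extension with Galois group Z/2Z.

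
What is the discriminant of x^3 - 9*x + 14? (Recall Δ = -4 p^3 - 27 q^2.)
Δ = -2376

For a depressed cubic x^3 + p x + q the discriminant is Δ = -4 p^3 - 27 q^2 = -4*(-9)^3 - 27*(14)^2 = 2916 - 5292 = -2376.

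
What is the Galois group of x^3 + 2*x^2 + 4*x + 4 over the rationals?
Gal(K/Q) = S_3 (symmetric group of order 6)

Compute the discriminant of x^3 + (2)*x^2 + (4)*x + (4): Δ = -176. Since Δ is not a rational square, the Galois group is not contained in A_3; it must be the full S_3 (irreducibility of the cubic rules out anything smaller).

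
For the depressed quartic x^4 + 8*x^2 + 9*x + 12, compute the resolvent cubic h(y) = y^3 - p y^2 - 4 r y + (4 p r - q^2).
h(y) = y^3 - 8*y^2 - 48*y + 303

Identify coefficients: p = 8, q = 9, r = 12.
Plug into h(y) = y^3 - p y^2 - 4 r y + (4 p r - q^2):
  h(y) = y^3 - (8) y^2 - 4*(12) y + (4*(8)*(12) - (9)^2)
       = y^3 + (-8) y^2 + (-48) y + (303).
Simplifying: h(y) = y^3 - 8*y^2 - 48*y + 303.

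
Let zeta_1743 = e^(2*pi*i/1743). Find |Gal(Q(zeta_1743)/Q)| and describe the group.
|Gal(Q(zeta_1743)/Q)| = phi(1743) = 984; group ≅ (Z/1743Z)^* ≅ Z/2Z × Z/6Z × Z/82Z

The n-th cyclotomic polynomial Φ_1743(x) is the minimal polynomial of zeta_1743 over Q and has degree phi(1743) = 984. So Q(zeta_1743) is a degree-984 Galois extension with Galois group (Z/1743Z)^*. By CRT, (Z/1743Z)^* ≅ (Z/3Z)^* × (Z/7Z)^* × (Z/83Z)^*. Each prime-power unit group is (Z/3Z)^* ≅ Z/2Z; (Z/7Z)^* ≅ Z/6Z; (Z/83Z)^* ≅ Z/82Z. Hence Gal(Q(zeta_1743)/Q) ≅ Z/2Z × Z/6Z × Z/82Z.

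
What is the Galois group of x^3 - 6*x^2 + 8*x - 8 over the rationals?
Gal(K/Q) = S_3 (symmetric group of order 6)

Compute the discriminant of x^3 + (-6)*x^2 + (8)*x + (-8): Δ = -1472. Since Δ is not a rational square, the Galois group is not contained in A_3; it must be the full S_3 (irreducibility of the cubic rules out anything smaller).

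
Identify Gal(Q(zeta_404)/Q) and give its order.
|Gal(Q(zeta_404)/Q)| = phi(404) = 200; group ≅ (Z/404Z)^* ≅ Z/2Z × Z/100Z

The n-th cyclotomic polynomial Φ_404(x) is the minimal polynomial of zeta_404 over Q and has degree phi(404) = 200. So Q(zeta_404) is a degree-200 Galois extension with Galois group (Z/404Z)^*. By CRT, (Z/404Z)^* ≅ (Z/4Z)^* × (Z/101Z)^*. Each prime-power unit group is (Z/4Z)^* ≅ Z/2Z; (Z/101Z)^* ≅ Z/100Z. Hence Gal(Q(zeta_404)/Q) ≅ Z/2Z × Z/100Z.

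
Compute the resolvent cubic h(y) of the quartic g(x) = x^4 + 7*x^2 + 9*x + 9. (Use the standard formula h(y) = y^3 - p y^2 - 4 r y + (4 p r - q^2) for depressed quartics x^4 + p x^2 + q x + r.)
h(y) = y^3 - 7*y^2 - 36*y + 171

Identify coefficients: p = 7, q = 9, r = 9.
Plug into h(y) = y^3 - p y^2 - 4 r y + (4 p r - q^2):
  h(y) = y^3 - (7) y^2 - 4*(9) y + (4*(7)*(9) - (9)^2)
       = y^3 + (-7) y^2 + (-36) y + (171).
Simplifying: h(y) = y^3 - 7*y^2 - 36*y + 171.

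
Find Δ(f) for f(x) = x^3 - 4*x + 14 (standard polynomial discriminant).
Δ = -5036

For a depressed cubic x^3 + p x + q the discriminant is Δ = -4 p^3 - 27 q^2 = -4*(-4)^3 - 27*(14)^2 = 256 - 5292 = -5036.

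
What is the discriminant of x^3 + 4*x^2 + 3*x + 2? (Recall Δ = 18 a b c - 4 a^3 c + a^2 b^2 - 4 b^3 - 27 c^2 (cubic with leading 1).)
Δ = -152

For x^3 + a x^2 + b x + c the discriminant is Δ = 18 a b c - 4 a^3 c + a^2 b^2 - 4 b^3 - 27 c^2.
Plug a = 4, b = 3, c = 2:
  18*(4)*(3)*(2) - 4*(4)^3*(2) + (4)^2*(3)^2 - 4*(3)^3 - 27*(2)^2
  = 432 + (-512) + 144 + (-108) + (-108)
  = -152.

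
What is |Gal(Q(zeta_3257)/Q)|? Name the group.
|Gal(Q(zeta_3257)/Q)| = phi(3257) = 3256; group ≅ (Z/3257Z)^* ≅ Z/3256Z

The n-th cyclotomic polynomial Φ_3257(x) is the minimal polynomial of zeta_3257 over Q and has degree phi(3257) = 3256. So Q(zeta_3257) is a degree-3256 Galois extension with Galois group (Z/3257Z)^*. (Z/3257Z)^* is cyclic since 3257 is an odd prime power (or 4). Hence Gal(Q(zeta_3257)/Q) ≅ Z/3256Z.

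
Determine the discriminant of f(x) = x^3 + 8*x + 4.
Δ = -2480

For a depressed cubic x^3 + p x + q the discriminant is Δ = -4 p^3 - 27 q^2 = -4*(8)^3 - 27*(4)^2 = -2048 - 432 = -2480.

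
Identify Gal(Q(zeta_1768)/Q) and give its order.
|Gal(Q(zeta_1768)/Q)| = phi(1768) = 768; group ≅ (Z/1768Z)^* ≅ Z/2Z × Z/2Z × Z/12Z × Z/16Z

The n-th cyclotomic polynomial Φ_1768(x) is the minimal polynomial of zeta_1768 over Q and has degree phi(1768) = 768. So Q(zeta_1768) is a degree-768 Galois extension with Galois group (Z/1768Z)^*. By CRT, (Z/1768Z)^* ≅ (Z/8Z)^* × (Z/13Z)^* × (Z/17Z)^*. Each prime-power unit group is (Z/8Z)^* ≅ Z/2Z × Z/2Z; (Z/13Z)^* ≅ Z/12Z; (Z/17Z)^* ≅ Z/16Z. Hence Gal(Q(zeta_1768)/Q) ≅ Z/2Z × Z/2Z × Z/12Z × Z/16Z.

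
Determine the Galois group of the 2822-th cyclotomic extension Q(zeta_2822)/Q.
|Gal(Q(zeta_2822)/Q)| = phi(2822) = 1312; group ≅ (Z/2822Z)^* ≅ Z/16Z × Z/82Z

The n-th cyclotomic polynomial Φ_2822(x) is the minimal polynomial of zeta_2822 over Q and has degree phi(2822) = 1312. So Q(zeta_2822) is a degree-1312 Galois extension with Galois group (Z/2822Z)^*. By CRT, (Z/2822Z)^* ≅ (Z/2Z)^* × (Z/17Z)^* × (Z/83Z)^*. Each prime-power unit group is (Z/2Z)^* ≅ trivial group (order 1); (Z/17Z)^* ≅ Z/16Z; (Z/83Z)^* ≅ Z/82Z. Hence Gal(Q(zeta_2822)/Q) ≅ Z/16Z × Z/82Z.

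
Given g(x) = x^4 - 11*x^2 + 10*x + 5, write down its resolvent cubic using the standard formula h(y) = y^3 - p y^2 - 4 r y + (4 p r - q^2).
h(y) = y^3 + 11*y^2 - 20*y - 320

Identify coefficients: p = -11, q = 10, r = 5.
Plug into h(y) = y^3 - p y^2 - 4 r y + (4 p r - q^2):
  h(y) = y^3 - (-11) y^2 - 4*(5) y + (4*(-11)*(5) - (10)^2)
       = y^3 + (11) y^2 + (-20) y + (-320).
Simplifying: h(y) = y^3 + 11*y^2 - 20*y - 320.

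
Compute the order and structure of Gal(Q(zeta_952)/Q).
|Gal(Q(zeta_952)/Q)| = phi(952) = 384; group ≅ (Z/952Z)^* ≅ Z/2Z × Z/2Z × Z/6Z × Z/16Z

The n-th cyclotomic polynomial Φ_952(x) is the minimal polynomial of zeta_952 over Q and has degree phi(952) = 384. So Q(zeta_952) is a degree-384 Galois extension with Galois group (Z/952Z)^*. By CRT, (Z/952Z)^* ≅ (Z/8Z)^* × (Z/7Z)^* × (Z/17Z)^*. Each prime-power unit group is (Z/8Z)^* ≅ Z/2Z × Z/2Z; (Z/7Z)^* ≅ Z/6Z; (Z/17Z)^* ≅ Z/16Z. Hence Gal(Q(zeta_952)/Q) ≅ Z/2Z × Z/2Z × Z/6Z × Z/16Z.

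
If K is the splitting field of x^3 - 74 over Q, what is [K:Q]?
[K:Q] = 6

x^3 - 74 has one real root r = 74^(1/3) and two complex roots r*zeta_3, r*zeta_3^2 where zeta_3 = e^(2*pi*i/3). The splitting field is Q(r, zeta_3). [Q(r):Q] = 3 and [Q(zeta_3):Q] = 2 with gcd = 1, so [Q(r, zeta_3):Q] = 3 * 2 = 6.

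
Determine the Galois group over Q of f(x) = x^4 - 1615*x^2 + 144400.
Gal(K/Q) = Z/2Z (cyclic of order 2)

f factors as (x^2 - 95)(x^2 - 1520), so the splitting field is K = Q(sqrt(95), sqrt(1520)). The squarefree part of 95 is 95 and the squarefree part of 1520 is also 95, so sqrt(95) and sqrt(1520) are both rational multiples of sqrt(95). Hence Q(sqrt(95)) = Q(sqrt(1520)) = Q(sqrt(95)), and the splitting field collapses to a single degree-2 extension with Galois group Z/2Z.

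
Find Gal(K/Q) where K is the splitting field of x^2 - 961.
Gal(K/Q) = trivial group (order 1)

x^2 - 961 factors as (x - 31)(x + 31) over Q, so its splitting field is Q itself and the Galois group is trivial.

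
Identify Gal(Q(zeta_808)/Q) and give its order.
|Gal(Q(zeta_808)/Q)| = phi(808) = 400; group ≅ (Z/808Z)^* ≅ Z/2Z × Z/2Z × Z/100Z

The n-th cyclotomic polynomial Φ_808(x) is the minimal polynomial of zeta_808 over Q and has degree phi(808) = 400. So Q(zeta_808) is a degree-400 Galois extension with Galois group (Z/808Z)^*. By CRT, (Z/808Z)^* ≅ (Z/8Z)^* × (Z/101Z)^*. Each prime-power unit group is (Z/8Z)^* ≅ Z/2Z × Z/2Z; (Z/101Z)^* ≅ Z/100Z. Hence Gal(Q(zeta_808)/Q) ≅ Z/2Z × Z/2Z × Z/100Z.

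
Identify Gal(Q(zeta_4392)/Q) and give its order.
|Gal(Q(zeta_4392)/Q)| = phi(4392) = 1440; group ≅ (Z/4392Z)^* ≅ Z/2Z × Z/2Z × Z/6Z × Z/60Z

The n-th cyclotomic polynomial Φ_4392(x) is the minimal polynomial of zeta_4392 over Q and has degree phi(4392) = 1440. So Q(zeta_4392) is a degree-1440 Galois extension with Galois group (Z/4392Z)^*. By CRT, (Z/4392Z)^* ≅ (Z/8Z)^* × (Z/9Z)^* × (Z/61Z)^*. Each prime-power unit group is (Z/8Z)^* ≅ Z/2Z × Z/2Z; (Z/9Z)^* ≅ Z/6Z; (Z/61Z)^* ≅ Z/60Z. Hence Gal(Q(zeta_4392)/Q) ≅ Z/2Z × Z/2Z × Z/6Z × Z/60Z.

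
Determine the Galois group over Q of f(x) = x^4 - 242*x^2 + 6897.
Gal(K/Q) = V_4 (Klein four-group, Z/2Z × Z/2Z)

f factors as (x^2 - 209)(x^2 - 33), so the splitting field is K = Q(sqrt(209), sqrt(33)). The elements 209, 33, 6897 are all non-squares in Q, so sqrt(209) and sqrt(33) generate independent quadratic extensions. Thus [K:Q] = 4 and Gal(K/Q) is generated by the two order-2 automorphisms sqrt(209) ↦ -sqrt(209) and sqrt(33) ↦ -sqrt(33), giving V_4.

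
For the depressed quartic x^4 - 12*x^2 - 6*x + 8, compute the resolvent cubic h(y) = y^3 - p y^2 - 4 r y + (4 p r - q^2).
h(y) = y^3 + 12*y^2 - 32*y - 420

Identify coefficients: p = -12, q = -6, r = 8.
Plug into h(y) = y^3 - p y^2 - 4 r y + (4 p r - q^2):
  h(y) = y^3 - (-12) y^2 - 4*(8) y + (4*(-12)*(8) - (-6)^2)
       = y^3 + (12) y^2 + (-32) y + (-420).
Simplifying: h(y) = y^3 + 12*y^2 - 32*y - 420.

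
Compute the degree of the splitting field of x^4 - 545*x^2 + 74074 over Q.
[K:Q] = 4

f factors as (x^2 - 259)(x^2 - 286); the splitting field is K = Q(sqrt(259), sqrt(286)). Since 259, 286, and 74074 are all non-squares in Q, the three subfields Q(sqrt(259)), Q(sqrt(286)), Q(sqrt(74074)) are distinct degree-2 extensions, so [K:Q] = 4 (Klein four Galois group).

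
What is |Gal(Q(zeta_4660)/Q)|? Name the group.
|Gal(Q(zeta_4660)/Q)| = phi(4660) = 1856; group ≅ (Z/4660Z)^* ≅ Z/2Z × Z/4Z × Z/232Z

The n-th cyclotomic polynomial Φ_4660(x) is the minimal polynomial of zeta_4660 over Q and has degree phi(4660) = 1856. So Q(zeta_4660) is a degree-1856 Galois extension with Galois group (Z/4660Z)^*. By CRT, (Z/4660Z)^* ≅ (Z/4Z)^* × (Z/5Z)^* × (Z/233Z)^*. Each prime-power unit group is (Z/4Z)^* ≅ Z/2Z; (Z/5Z)^* ≅ Z/4Z; (Z/233Z)^* ≅ Z/232Z. Hence Gal(Q(zeta_4660)/Q) ≅ Z/2Z × Z/4Z × Z/232Z.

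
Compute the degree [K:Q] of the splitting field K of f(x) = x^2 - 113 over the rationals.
[K:Q] = 2

The polynomial x^2 - 113 is irreducible over Q since 113 is not a perfect square. Its splitting field is Q(sqrt(113)), which has degree 2 over Q.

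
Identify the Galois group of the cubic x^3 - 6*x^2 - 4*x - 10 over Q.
Gal(K/Q) = S_3 (symmetric group of order 6)

Compute the discriminant of x^3 + (-6)*x^2 + (-4)*x + (-10): Δ = -14828. Since Δ is not a rational square, the Galois group is not contained in A_3; it must be the full S_3 (irreducibility of the cubic rules out anything smaller).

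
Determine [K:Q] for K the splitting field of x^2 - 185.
[K:Q] = 2

The polynomial x^2 - 185 is irreducible over Q since 185 is not a perfect square. Its splitting field is Q(sqrt(185)), which has degree 2 over Q.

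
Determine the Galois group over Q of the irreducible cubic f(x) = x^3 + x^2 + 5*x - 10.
Gal(K/Q) = S_3 (symmetric group of order 6)

Compute the discriminant of x^3 + (1)*x^2 + (5)*x + (-10): Δ = -4035. Since Δ is not a rational square, the Galois group is not contained in A_3; it must be the full S_3 (irreducibility of the cubic rules out anything smaller).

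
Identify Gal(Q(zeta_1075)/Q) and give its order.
|Gal(Q(zeta_1075)/Q)| = phi(1075) = 840; group ≅ (Z/1075Z)^* ≅ Z/20Z × Z/42Z

The n-th cyclotomic polynomial Φ_1075(x) is the minimal polynomial of zeta_1075 over Q and has degree phi(1075) = 840. So Q(zeta_1075) is a degree-840 Galois extension with Galois group (Z/1075Z)^*. By CRT, (Z/1075Z)^* ≅ (Z/25Z)^* × (Z/43Z)^*. Each prime-power unit group is (Z/25Z)^* ≅ Z/20Z; (Z/43Z)^* ≅ Z/42Z. Hence Gal(Q(zeta_1075)/Q) ≅ Z/20Z × Z/42Z.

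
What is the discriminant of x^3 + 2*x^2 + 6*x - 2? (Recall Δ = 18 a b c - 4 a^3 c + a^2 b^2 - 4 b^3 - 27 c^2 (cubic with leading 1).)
Δ = -1196

For x^3 + a x^2 + b x + c the discriminant is Δ = 18 a b c - 4 a^3 c + a^2 b^2 - 4 b^3 - 27 c^2.
Plug a = 2, b = 6, c = -2:
  18*(2)*(6)*(-2) - 4*(2)^3*(-2) + (2)^2*(6)^2 - 4*(6)^3 - 27*(-2)^2
  = -432 + (64) + 144 + (-864) + (-108)
  = -1196.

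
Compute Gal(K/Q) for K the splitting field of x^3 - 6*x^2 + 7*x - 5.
Gal(K/Q) = S_3 (symmetric group of order 6)

Compute the discriminant of x^3 + (-6)*x^2 + (7)*x + (-5): Δ = -823. Since Δ is not a rational square, the Galois group is not contained in A_3; it must be the full S_3 (irreducibility of the cubic rules out anything smaller).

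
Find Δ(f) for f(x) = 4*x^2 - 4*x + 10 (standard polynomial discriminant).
Δ = -144

For a quadratic a x^2 + b x + c the discriminant is Δ = b^2 - 4ac = (-4)^2 - 4*(4)*(10) = 16 - (160) = -144.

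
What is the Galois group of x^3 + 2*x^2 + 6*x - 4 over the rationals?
Gal(K/Q) = S_3 (symmetric group of order 6)

Compute the discriminant of x^3 + (2)*x^2 + (6)*x + (-4): Δ = -1888. Since Δ is not a rational square, the Galois group is not contained in A_3; it must be the full S_3 (irreducibility of the cubic rules out anything smaller).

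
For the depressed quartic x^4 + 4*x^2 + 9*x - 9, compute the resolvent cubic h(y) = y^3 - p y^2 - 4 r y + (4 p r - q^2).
h(y) = y^3 - 4*y^2 + 36*y - 225

Identify coefficients: p = 4, q = 9, r = -9.
Plug into h(y) = y^3 - p y^2 - 4 r y + (4 p r - q^2):
  h(y) = y^3 - (4) y^2 - 4*(-9) y + (4*(4)*(-9) - (9)^2)
       = y^3 + (-4) y^2 + (36) y + (-225).
Simplifying: h(y) = y^3 - 4*y^2 + 36*y - 225.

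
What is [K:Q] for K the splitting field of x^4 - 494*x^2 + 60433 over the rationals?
[K:Q] = 4

f factors as (x^2 - 271)(x^2 - 223); the splitting field is K = Q(sqrt(271), sqrt(223)). Since 271, 223, and 60433 are all non-squares in Q, the three subfields Q(sqrt(271)), Q(sqrt(223)), Q(sqrt(60433)) are distinct degree-2 extensions, so [K:Q] = 4 (Klein four Galois group).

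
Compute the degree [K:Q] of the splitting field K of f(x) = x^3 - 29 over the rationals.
[K:Q] = 6

x^3 - 29 has one real root r = 29^(1/3) and two complex roots r*zeta_3, r*zeta_3^2 where zeta_3 = e^(2*pi*i/3). The splitting field is Q(r, zeta_3). [Q(r):Q] = 3 and [Q(zeta_3):Q] = 2 with gcd = 1, so [Q(r, zeta_3):Q] = 3 * 2 = 6.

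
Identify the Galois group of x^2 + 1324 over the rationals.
Gal(K/Q) = Z/2Z (cyclic of order 2)

x^2 + 1324 is irreducible over Q since -1324 is not a rational square. The splitting field Q(sqrt(-1324)) has degree 2 over Q, and its unique nontrivial automorphism is sqrt(-1324) ↦ -sqrt(-1324). Hence Gal(Q(sqrt(-1324))/Q) = Z/2Z.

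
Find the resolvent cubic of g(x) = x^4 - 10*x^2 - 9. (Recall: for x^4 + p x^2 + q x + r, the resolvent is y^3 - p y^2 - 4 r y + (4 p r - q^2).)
h(y) = y^3 + 10*y^2 + 36*y + 360

Identify coefficients: p = -10, q = 0, r = -9.
Plug into h(y) = y^3 - p y^2 - 4 r y + (4 p r - q^2):
  h(y) = y^3 - (-10) y^2 - 4*(-9) y + (4*(-10)*(-9) - (0)^2)
       = y^3 + (10) y^2 + (36) y + (360).
Simplifying: h(y) = y^3 + 10*y^2 + 36*y + 360.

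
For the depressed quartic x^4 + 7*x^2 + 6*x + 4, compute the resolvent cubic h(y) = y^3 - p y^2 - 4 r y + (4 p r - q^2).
h(y) = y^3 - 7*y^2 - 16*y + 76

Identify coefficients: p = 7, q = 6, r = 4.
Plug into h(y) = y^3 - p y^2 - 4 r y + (4 p r - q^2):
  h(y) = y^3 - (7) y^2 - 4*(4) y + (4*(7)*(4) - (6)^2)
       = y^3 + (-7) y^2 + (-16) y + (76).
Simplifying: h(y) = y^3 - 7*y^2 - 16*y + 76.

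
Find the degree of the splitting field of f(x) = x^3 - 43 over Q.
[K:Q] = 6

x^3 - 43 has one real root r = 43^(1/3) and two complex roots r*zeta_3, r*zeta_3^2 where zeta_3 = e^(2*pi*i/3). The splitting field is Q(r, zeta_3). [Q(r):Q] = 3 and [Q(zeta_3):Q] = 2 with gcd = 1, so [Q(r, zeta_3):Q] = 3 * 2 = 6.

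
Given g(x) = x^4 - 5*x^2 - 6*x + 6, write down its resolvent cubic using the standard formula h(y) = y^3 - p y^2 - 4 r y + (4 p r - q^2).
h(y) = y^3 + 5*y^2 - 24*y - 156

Identify coefficients: p = -5, q = -6, r = 6.
Plug into h(y) = y^3 - p y^2 - 4 r y + (4 p r - q^2):
  h(y) = y^3 - (-5) y^2 - 4*(6) y + (4*(-5)*(6) - (-6)^2)
       = y^3 + (5) y^2 + (-24) y + (-156).
Simplifying: h(y) = y^3 + 5*y^2 - 24*y - 156.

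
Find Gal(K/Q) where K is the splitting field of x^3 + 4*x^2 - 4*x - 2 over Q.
Gal(K/Q) = S_3 (symmetric group of order 6)

Compute the discriminant of x^3 + (4)*x^2 + (-4)*x + (-2): Δ = 1492. Since Δ is not a rational square, the Galois group is not contained in A_3; it must be the full S_3 (irreducibility of the cubic rules out anything smaller).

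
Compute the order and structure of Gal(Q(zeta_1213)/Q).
|Gal(Q(zeta_1213)/Q)| = phi(1213) = 1212; group ≅ (Z/1213Z)^* ≅ Z/1212Z

The n-th cyclotomic polynomial Φ_1213(x) is the minimal polynomial of zeta_1213 over Q and has degree phi(1213) = 1212. So Q(zeta_1213) is a degree-1212 Galois extension with Galois group (Z/1213Z)^*. (Z/1213Z)^* is cyclic since 1213 is an odd prime power (or 4). Hence Gal(Q(zeta_1213)/Q) ≅ Z/1212Z.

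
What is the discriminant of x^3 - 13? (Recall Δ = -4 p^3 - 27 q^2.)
Δ = -4563

For a depressed cubic x^3 + p x + q the discriminant is Δ = -4 p^3 - 27 q^2 = -4*(0)^3 - 27*(-13)^2 = 0 - 4563 = -4563.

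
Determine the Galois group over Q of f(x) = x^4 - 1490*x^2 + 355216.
Gal(K/Q) = Z/2Z (cyclic of order 2)

f factors as (x^2 - 298)(x^2 - 1192), so the splitting field is K = Q(sqrt(298), sqrt(1192)). The squarefree part of 298 is 298 and the squarefree part of 1192 is also 298, so sqrt(298) and sqrt(1192) are both rational multiples of sqrt(298). Hence Q(sqrt(298)) = Q(sqrt(1192)) = Q(sqrt(298)), and the splitting field collapses to a single degree-2 extension with Galois group Z/2Z.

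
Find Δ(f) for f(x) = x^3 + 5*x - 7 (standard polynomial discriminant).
Δ = -1823

For x^3 + a x^2 + b x + c the discriminant is Δ = 18 a b c - 4 a^3 c + a^2 b^2 - 4 b^3 - 27 c^2.
Plug a = 0, b = 5, c = -7:
  18*(0)*(5)*(-7) - 4*(0)^3*(-7) + (0)^2*(5)^2 - 4*(5)^3 - 27*(-7)^2
  = 0 + (0) + 0 + (-500) + (-1323)
  = -1823.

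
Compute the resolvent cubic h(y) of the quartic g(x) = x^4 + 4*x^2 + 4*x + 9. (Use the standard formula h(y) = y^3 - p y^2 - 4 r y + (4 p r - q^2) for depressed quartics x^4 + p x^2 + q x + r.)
h(y) = y^3 - 4*y^2 - 36*y + 128

Identify coefficients: p = 4, q = 4, r = 9.
Plug into h(y) = y^3 - p y^2 - 4 r y + (4 p r - q^2):
  h(y) = y^3 - (4) y^2 - 4*(9) y + (4*(4)*(9) - (4)^2)
       = y^3 + (-4) y^2 + (-36) y + (128).
Simplifying: h(y) = y^3 - 4*y^2 - 36*y + 128.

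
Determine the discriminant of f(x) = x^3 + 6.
Δ = -972

For a depressed cubic x^3 + p x + q the discriminant is Δ = -4 p^3 - 27 q^2 = -4*(0)^3 - 27*(6)^2 = 0 - 972 = -972.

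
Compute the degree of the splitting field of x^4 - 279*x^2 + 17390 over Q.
[K:Q] = 4

f factors as (x^2 - 94)(x^2 - 185); the splitting field is K = Q(sqrt(94), sqrt(185)). Since 94, 185, and 17390 are all non-squares in Q, the three subfields Q(sqrt(94)), Q(sqrt(185)), Q(sqrt(17390)) are distinct degree-2 extensions, so [K:Q] = 4 (Klein four Galois group).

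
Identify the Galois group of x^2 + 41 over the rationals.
Gal(K/Q) = Z/2Z (cyclic of order 2)

x^2 + 41 is irreducible over Q since -41 is not a rational square. The splitting field Q(sqrt(-41)) has degree 2 over Q, and its unique nontrivial automorphism is sqrt(-41) ↦ -sqrt(-41). Hence Gal(Q(sqrt(-41))/Q) = Z/2Z.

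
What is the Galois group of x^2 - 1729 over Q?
Gal(K/Q) = Z/2Z (cyclic of order 2)

x^2 - 1729 is irreducible over Q since 1729 is not a rational square. The splitting field Q(sqrt(1729)) has degree 2 over Q, and its unique nontrivial automorphism is sqrt(1729) ↦ -sqrt(1729). Hence Gal(Q(sqrt(1729))/Q) = Z/2Z.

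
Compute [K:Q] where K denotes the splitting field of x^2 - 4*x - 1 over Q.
[K:Q] = 2

The discriminant of x^2 + (-4)*x + (-1) is b^2 - 4c = 16 - (-4) = 20. Since 20 is not a perfect square in Q, the polynomial is irreducible over Q. Its two roots generate a degree-2 extension, so [K:Q] = 2.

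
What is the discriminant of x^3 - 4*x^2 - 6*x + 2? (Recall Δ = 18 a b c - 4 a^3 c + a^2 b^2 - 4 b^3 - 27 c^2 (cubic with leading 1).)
Δ = 2708

For x^3 + a x^2 + b x + c the discriminant is Δ = 18 a b c - 4 a^3 c + a^2 b^2 - 4 b^3 - 27 c^2.
Plug a = -4, b = -6, c = 2:
  18*(-4)*(-6)*(2) - 4*(-4)^3*(2) + (-4)^2*(-6)^2 - 4*(-6)^3 - 27*(2)^2
  = 864 + (512) + 576 + (864) + (-108)
  = 2708.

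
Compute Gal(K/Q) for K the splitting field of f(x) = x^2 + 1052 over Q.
Gal(K/Q) = Z/2Z (cyclic of order 2)

x^2 + 1052 is irreducible over Q since -1052 is not a rational square. The splitting field Q(sqrt(-1052)) has degree 2 over Q, and its unique nontrivial automorphism is sqrt(-1052) ↦ -sqrt(-1052). Hence Gal(Q(sqrt(-1052))/Q) = Z/2Z.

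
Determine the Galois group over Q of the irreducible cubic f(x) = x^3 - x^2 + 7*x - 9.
Gal(K/Q) = S_3 (symmetric group of order 6)

Compute the discriminant of x^3 + (-1)*x^2 + (7)*x + (-9): Δ = -2412. Since Δ is not a rational square, the Galois group is not contained in A_3; it must be the full S_3 (irreducibility of the cubic rules out anything smaller).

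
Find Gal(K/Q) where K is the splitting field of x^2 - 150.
Gal(K/Q) = Z/2Z (cyclic of order 2)

x^2 - 150 is irreducible over Q since 150 is not a rational square. The splitting field Q(sqrt(150)) has degree 2 over Q, and its unique nontrivial automorphism is sqrt(150) ↦ -sqrt(150). Hence Gal(Q(sqrt(150))/Q) = Z/2Z.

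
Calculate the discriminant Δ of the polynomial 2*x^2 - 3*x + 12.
Δ = -87

For a quadratic a x^2 + b x + c the discriminant is Δ = b^2 - 4ac = (-3)^2 - 4*(2)*(12) = 9 - (96) = -87.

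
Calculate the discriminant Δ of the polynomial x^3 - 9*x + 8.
Δ = 1188

For a depressed cubic x^3 + p x + q the discriminant is Δ = -4 p^3 - 27 q^2 = -4*(-9)^3 - 27*(8)^2 = 2916 - 1728 = 1188.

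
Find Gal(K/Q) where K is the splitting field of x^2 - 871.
Gal(K/Q) = Z/2Z (cyclic of order 2)

x^2 - 871 is irreducible over Q since 871 is not a rational square. The splitting field Q(sqrt(871)) has degree 2 over Q, and its unique nontrivial automorphism is sqrt(871) ↦ -sqrt(871). Hence Gal(Q(sqrt(871))/Q) = Z/2Z.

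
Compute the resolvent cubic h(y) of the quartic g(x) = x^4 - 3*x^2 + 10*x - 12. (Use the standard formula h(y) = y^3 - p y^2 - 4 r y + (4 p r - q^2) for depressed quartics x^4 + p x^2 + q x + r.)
h(y) = y^3 + 3*y^2 + 48*y + 44

Identify coefficients: p = -3, q = 10, r = -12.
Plug into h(y) = y^3 - p y^2 - 4 r y + (4 p r - q^2):
  h(y) = y^3 - (-3) y^2 - 4*(-12) y + (4*(-3)*(-12) - (10)^2)
       = y^3 + (3) y^2 + (48) y + (44).
Simplifying: h(y) = y^3 + 3*y^2 + 48*y + 44.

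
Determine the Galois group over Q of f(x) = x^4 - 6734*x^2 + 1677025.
Gal(K/Q) = Z/2Z (cyclic of order 2)

f factors as (x^2 - 259)(x^2 - 6475), so the splitting field is K = Q(sqrt(259), sqrt(6475)). The squarefree part of 259 is 259 and the squarefree part of 6475 is also 259, so sqrt(259) and sqrt(6475) are both rational multiples of sqrt(259). Hence Q(sqrt(259)) = Q(sqrt(6475)) = Q(sqrt(259)), and the splitting field collapses to a single degree-2 extension with Galois group Z/2Z.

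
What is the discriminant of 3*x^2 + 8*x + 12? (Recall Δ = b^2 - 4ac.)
Δ = -80

For a quadratic a x^2 + b x + c the discriminant is Δ = b^2 - 4ac = (8)^2 - 4*(3)*(12) = 64 - (144) = -80.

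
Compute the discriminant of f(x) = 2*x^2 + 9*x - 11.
Δ = 169

For a quadratic a x^2 + b x + c the discriminant is Δ = b^2 - 4ac = (9)^2 - 4*(2)*(-11) = 81 - (-88) = 169.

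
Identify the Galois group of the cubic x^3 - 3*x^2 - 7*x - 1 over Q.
Gal(K/Q) = S_3 (symmetric group of order 6)

Compute the discriminant of x^3 + (-3)*x^2 + (-7)*x + (-1): Δ = 1300. Since Δ is not a rational square, the Galois group is not contained in A_3; it must be the full S_3 (irreducibility of the cubic rules out anything smaller).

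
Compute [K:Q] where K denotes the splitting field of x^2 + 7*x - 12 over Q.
[K:Q] = 2

The discriminant of x^2 + (7)*x + (-12) is b^2 - 4c = 49 - (-48) = 97. Since 97 is not a perfect square in Q, the polynomial is irreducible over Q. Its two roots generate a degree-2 extension, so [K:Q] = 2.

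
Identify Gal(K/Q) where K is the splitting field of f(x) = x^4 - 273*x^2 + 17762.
Gal(K/Q) = V_4 (Klein four-group, Z/2Z × Z/2Z)

f factors as (x^2 - 166)(x^2 - 107), so the splitting field is K = Q(sqrt(166), sqrt(107)). The elements 166, 107, 17762 are all non-squares in Q, so sqrt(166) and sqrt(107) generate independent quadratic extensions. Thus [K:Q] = 4 and Gal(K/Q) is generated by the two order-2 automorphisms sqrt(166) ↦ -sqrt(166) and sqrt(107) ↦ -sqrt(107), giving V_4.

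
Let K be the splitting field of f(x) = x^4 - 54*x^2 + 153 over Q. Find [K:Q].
[K:Q] = 4

f factors as (x^2 - 3)(x^2 - 51); the splitting field is K = Q(sqrt(3), sqrt(51)). Since 3, 51, and 153 are all non-squares in Q, the three subfields Q(sqrt(3)), Q(sqrt(51)), Q(sqrt(153)) are distinct degree-2 extensions, so [K:Q] = 4 (Klein four Galois group).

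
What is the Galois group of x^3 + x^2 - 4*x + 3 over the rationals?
Gal(K/Q) = S_3 (symmetric group of order 6)

Compute the discriminant of x^3 + (1)*x^2 + (-4)*x + (3): Δ = -199. Since Δ is not a rational square, the Galois group is not contained in A_3; it must be the full S_3 (irreducibility of the cubic rules out anything smaller).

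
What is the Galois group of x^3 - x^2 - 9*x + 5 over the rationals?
Gal(K/Q) = S_3 (symmetric group of order 6)

Compute the discriminant of x^3 + (-1)*x^2 + (-9)*x + (5): Δ = 3152. Since Δ is not a rational square, the Galois group is not contained in A_3; it must be the full S_3 (irreducibility of the cubic rules out anything smaller).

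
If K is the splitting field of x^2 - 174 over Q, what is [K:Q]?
[K:Q] = 2

The polynomial x^2 - 174 is irreducible over Q since 174 is not a perfect square. Its splitting field is Q(sqrt(174)), which has degree 2 over Q.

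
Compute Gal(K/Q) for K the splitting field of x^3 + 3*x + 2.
Gal(K/Q) = S_3 (symmetric group of order 6)

Compute the discriminant of x^3 + (0)*x^2 + (3)*x + (2): Δ = -216. Since Δ is not a rational square, the Galois group is not contained in A_3; it must be the full S_3 (irreducibility of the cubic rules out anything smaller).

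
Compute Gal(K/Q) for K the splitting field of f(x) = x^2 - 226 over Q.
Gal(K/Q) = Z/2Z (cyclic of order 2)

x^2 - 226 is irreducible over Q since 226 is not a rational square. The splitting field Q(sqrt(226)) has degree 2 over Q, and its unique nontrivial automorphism is sqrt(226) ↦ -sqrt(226). Hence Gal(Q(sqrt(226))/Q) = Z/2Z.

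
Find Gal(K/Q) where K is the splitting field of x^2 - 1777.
Gal(K/Q) = Z/2Z (cyclic of order 2)

x^2 - 1777 is irreducible over Q since 1777 is not a rational square. The splitting field Q(sqrt(1777)) has degree 2 over Q, and its unique nontrivial automorphism is sqrt(1777) ↦ -sqrt(1777). Hence Gal(Q(sqrt(1777))/Q) = Z/2Z.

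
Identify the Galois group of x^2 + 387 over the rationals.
Gal(K/Q) = Z/2Z (cyclic of order 2)

x^2 + 387 is irreducible over Q since -387 is not a rational square. The splitting field Q(sqrt(-387)) has degree 2 over Q, and its unique nontrivial automorphism is sqrt(-387) ↦ -sqrt(-387). Hence Gal(Q(sqrt(-387))/Q) = Z/2Z.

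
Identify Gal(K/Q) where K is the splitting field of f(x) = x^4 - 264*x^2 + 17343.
Gal(K/Q) = V_4 (Klein four-group, Z/2Z × Z/2Z)

f factors as (x^2 - 141)(x^2 - 123), so the splitting field is K = Q(sqrt(141), sqrt(123)). The elements 141, 123, 17343 are all non-squares in Q, so sqrt(141) and sqrt(123) generate independent quadratic extensions. Thus [K:Q] = 4 and Gal(K/Q) is generated by the two order-2 automorphisms sqrt(141) ↦ -sqrt(141) and sqrt(123) ↦ -sqrt(123), giving V_4.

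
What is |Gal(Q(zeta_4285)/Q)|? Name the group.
|Gal(Q(zeta_4285)/Q)| = phi(4285) = 3424; group ≅ (Z/4285Z)^* ≅ Z/4Z × Z/856Z

The n-th cyclotomic polynomial Φ_4285(x) is the minimal polynomial of zeta_4285 over Q and has degree phi(4285) = 3424. So Q(zeta_4285) is a degree-3424 Galois extension with Galois group (Z/4285Z)^*. By CRT, (Z/4285Z)^* ≅ (Z/5Z)^* × (Z/857Z)^*. Each prime-power unit group is (Z/5Z)^* ≅ Z/4Z; (Z/857Z)^* ≅ Z/856Z. Hence Gal(Q(zeta_4285)/Q) ≅ Z/4Z × Z/856Z.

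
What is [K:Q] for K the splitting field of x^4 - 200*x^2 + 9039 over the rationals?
[K:Q] = 4

f factors as (x^2 - 131)(x^2 - 69); the splitting field is K = Q(sqrt(131), sqrt(69)). Since 131, 69, and 9039 are all non-squares in Q, the three subfields Q(sqrt(131)), Q(sqrt(69)), Q(sqrt(9039)) are distinct degree-2 extensions, so [K:Q] = 4 (Klein four Galois group).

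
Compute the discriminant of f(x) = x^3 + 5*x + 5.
Δ = -1175

For a depressed cubic x^3 + p x + q the discriminant is Δ = -4 p^3 - 27 q^2 = -4*(5)^3 - 27*(5)^2 = -500 - 675 = -1175.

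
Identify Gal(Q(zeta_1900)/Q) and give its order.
|Gal(Q(zeta_1900)/Q)| = phi(1900) = 720; group ≅ (Z/1900Z)^* ≅ Z/2Z × Z/18Z × Z/20Z

The n-th cyclotomic polynomial Φ_1900(x) is the minimal polynomial of zeta_1900 over Q and has degree phi(1900) = 720. So Q(zeta_1900) is a degree-720 Galois extension with Galois group (Z/1900Z)^*. By CRT, (Z/1900Z)^* ≅ (Z/4Z)^* × (Z/25Z)^* × (Z/19Z)^*. Each prime-power unit group is (Z/4Z)^* ≅ Z/2Z; (Z/25Z)^* ≅ Z/20Z; (Z/19Z)^* ≅ Z/18Z. Hence Gal(Q(zeta_1900)/Q) ≅ Z/2Z × Z/18Z × Z/20Z.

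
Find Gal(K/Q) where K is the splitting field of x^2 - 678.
Gal(K/Q) = Z/2Z (cyclic of order 2)

x^2 - 678 is irreducible over Q since 678 is not a rational square. The splitting field Q(sqrt(678)) has degree 2 over Q, and its unique nontrivial automorphism is sqrt(678) ↦ -sqrt(678). Hence Gal(Q(sqrt(678))/Q) = Z/2Z.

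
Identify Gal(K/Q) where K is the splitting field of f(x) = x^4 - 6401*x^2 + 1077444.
Gal(K/Q) = Z/2Z (cyclic of order 2)

f factors as (x^2 - 6228)(x^2 - 173), so the splitting field is K = Q(sqrt(6228), sqrt(173)). The squarefree part of 6228 is 173 and the squarefree part of 173 is also 173, so sqrt(6228) and sqrt(173) are both rational multiples of sqrt(173). Hence Q(sqrt(6228)) = Q(sqrt(173)) = Q(sqrt(173)), and the splitting field collapses to a single degree-2 extension with Galois group Z/2Z.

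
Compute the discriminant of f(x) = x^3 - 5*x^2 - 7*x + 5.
Δ = 7572

For x^3 + a x^2 + b x + c the discriminant is Δ = 18 a b c - 4 a^3 c + a^2 b^2 - 4 b^3 - 27 c^2.
Plug a = -5, b = -7, c = 5:
  18*(-5)*(-7)*(5) - 4*(-5)^3*(5) + (-5)^2*(-7)^2 - 4*(-7)^3 - 27*(5)^2
  = 3150 + (2500) + 1225 + (1372) + (-675)
  = 7572.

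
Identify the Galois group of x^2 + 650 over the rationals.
Gal(K/Q) = Z/2Z (cyclic of order 2)

x^2 + 650 is irreducible over Q since -650 is not a rational square. The splitting field Q(sqrt(-650)) has degree 2 over Q, and its unique nontrivial automorphism is sqrt(-650) ↦ -sqrt(-650). Hence Gal(Q(sqrt(-650))/Q) = Z/2Z.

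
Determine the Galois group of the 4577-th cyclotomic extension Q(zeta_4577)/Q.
|Gal(Q(zeta_4577)/Q)| = phi(4577) = 4356; group ≅ (Z/4577Z)^* ≅ Z/22Z × Z/198Z

The n-th cyclotomic polynomial Φ_4577(x) is the minimal polynomial of zeta_4577 over Q and has degree phi(4577) = 4356. So Q(zeta_4577) is a degree-4356 Galois extension with Galois group (Z/4577Z)^*. By CRT, (Z/4577Z)^* ≅ (Z/23Z)^* × (Z/199Z)^*. Each prime-power unit group is (Z/23Z)^* ≅ Z/22Z; (Z/199Z)^* ≅ Z/198Z. Hence Gal(Q(zeta_4577)/Q) ≅ Z/22Z × Z/198Z.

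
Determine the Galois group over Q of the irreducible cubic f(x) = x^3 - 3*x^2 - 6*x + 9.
Gal(K/Q) = S_3 (symmetric group of order 6)

Compute the discriminant of x^3 + (-3)*x^2 + (-6)*x + (9): Δ = 2889. Since Δ is not a rational square, the Galois group is not contained in A_3; it must be the full S_3 (irreducibility of the cubic rules out anything smaller).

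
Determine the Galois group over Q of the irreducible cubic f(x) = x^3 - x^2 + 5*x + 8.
Gal(K/Q) = S_3 (symmetric group of order 6)

Compute the discriminant of x^3 + (-1)*x^2 + (5)*x + (8): Δ = -2891. Since Δ is not a rational square, the Galois group is not contained in A_3; it must be the full S_3 (irreducibility of the cubic rules out anything smaller).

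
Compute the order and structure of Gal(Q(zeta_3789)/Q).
|Gal(Q(zeta_3789)/Q)| = phi(3789) = 2520; group ≅ (Z/3789Z)^* ≅ Z/6Z × Z/420Z

The n-th cyclotomic polynomial Φ_3789(x) is the minimal polynomial of zeta_3789 over Q and has degree phi(3789) = 2520. So Q(zeta_3789) is a degree-2520 Galois extension with Galois group (Z/3789Z)^*. By CRT, (Z/3789Z)^* ≅ (Z/9Z)^* × (Z/421Z)^*. Each prime-power unit group is (Z/9Z)^* ≅ Z/6Z; (Z/421Z)^* ≅ Z/420Z. Hence Gal(Q(zeta_3789)/Q) ≅ Z/6Z × Z/420Z.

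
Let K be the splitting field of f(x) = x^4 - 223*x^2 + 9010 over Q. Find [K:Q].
[K:Q] = 4

f factors as (x^2 - 53)(x^2 - 170); the splitting field is K = Q(sqrt(53), sqrt(170)). Since 53, 170, and 9010 are all non-squares in Q, the three subfields Q(sqrt(53)), Q(sqrt(170)), Q(sqrt(9010)) are distinct degree-2 extensions, so [K:Q] = 4 (Klein four Galois group).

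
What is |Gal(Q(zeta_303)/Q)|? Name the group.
|Gal(Q(zeta_303)/Q)| = phi(303) = 200; group ≅ (Z/303Z)^* ≅ Z/2Z × Z/100Z

The n-th cyclotomic polynomial Φ_303(x) is the minimal polynomial of zeta_303 over Q and has degree phi(303) = 200. So Q(zeta_303) is a degree-200 Galois extension with Galois group (Z/303Z)^*. By CRT, (Z/303Z)^* ≅ (Z/3Z)^* × (Z/101Z)^*. Each prime-power unit group is (Z/3Z)^* ≅ Z/2Z; (Z/101Z)^* ≅ Z/100Z. Hence Gal(Q(zeta_303)/Q) ≅ Z/2Z × Z/100Z.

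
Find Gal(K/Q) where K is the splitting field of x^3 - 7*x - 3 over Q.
Gal(K/Q) = S_3 (symmetric group of order 6)

Compute the discriminant of x^3 + (0)*x^2 + (-7)*x + (-3): Δ = 1129. Since Δ is not a rational square, the Galois group is not contained in A_3; it must be the full S_3 (irreducibility of the cubic rules out anything smaller).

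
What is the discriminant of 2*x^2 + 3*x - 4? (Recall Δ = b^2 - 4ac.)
Δ = 41

For a quadratic a x^2 + b x + c the discriminant is Δ = b^2 - 4ac = (3)^2 - 4*(2)*(-4) = 9 - (-32) = 41.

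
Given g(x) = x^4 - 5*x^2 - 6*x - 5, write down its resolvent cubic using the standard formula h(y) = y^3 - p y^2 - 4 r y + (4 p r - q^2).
h(y) = y^3 + 5*y^2 + 20*y + 64

Identify coefficients: p = -5, q = -6, r = -5.
Plug into h(y) = y^3 - p y^2 - 4 r y + (4 p r - q^2):
  h(y) = y^3 - (-5) y^2 - 4*(-5) y + (4*(-5)*(-5) - (-6)^2)
       = y^3 + (5) y^2 + (20) y + (64).
Simplifying: h(y) = y^3 + 5*y^2 + 20*y + 64.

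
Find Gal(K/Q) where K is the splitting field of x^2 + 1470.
Gal(K/Q) = Z/2Z (cyclic of order 2)

x^2 + 1470 is irreducible over Q since -1470 is not a rational square. The splitting field Q(sqrt(-1470)) has degree 2 over Q, and its unique nontrivial automorphism is sqrt(-1470) ↦ -sqrt(-1470). Hence Gal(Q(sqrt(-1470))/Q) = Z/2Z.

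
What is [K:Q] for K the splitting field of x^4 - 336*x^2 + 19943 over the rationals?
[K:Q] = 4

f factors as (x^2 - 259)(x^2 - 77); the splitting field is K = Q(sqrt(259), sqrt(77)). Since 259, 77, and 19943 are all non-squares in Q, the three subfields Q(sqrt(259)), Q(sqrt(77)), Q(sqrt(19943)) are distinct degree-2 extensions, so [K:Q] = 4 (Klein four Galois group).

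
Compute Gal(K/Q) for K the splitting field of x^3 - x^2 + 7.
Gal(K/Q) = S_3 (symmetric group of order 6)

Compute the discriminant of x^3 + (-1)*x^2 + (0)*x + (7): Δ = -1295. Since Δ is not a rational square, the Galois group is not contained in A_3; it must be the full S_3 (irreducibility of the cubic rules out anything smaller).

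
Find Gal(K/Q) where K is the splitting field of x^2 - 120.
Gal(K/Q) = Z/2Z (cyclic of order 2)

x^2 - 120 is irreducible over Q since 120 is not a rational square. The splitting field Q(sqrt(120)) has degree 2 over Q, and its unique nontrivial automorphism is sqrt(120) ↦ -sqrt(120). Hence Gal(Q(sqrt(120))/Q) = Z/2Z.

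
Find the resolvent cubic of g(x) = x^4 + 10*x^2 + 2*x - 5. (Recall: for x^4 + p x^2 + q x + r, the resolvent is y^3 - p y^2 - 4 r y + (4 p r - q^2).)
h(y) = y^3 - 10*y^2 + 20*y - 204

Identify coefficients: p = 10, q = 2, r = -5.
Plug into h(y) = y^3 - p y^2 - 4 r y + (4 p r - q^2):
  h(y) = y^3 - (10) y^2 - 4*(-5) y + (4*(10)*(-5) - (2)^2)
       = y^3 + (-10) y^2 + (20) y + (-204).
Simplifying: h(y) = y^3 - 10*y^2 + 20*y - 204.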